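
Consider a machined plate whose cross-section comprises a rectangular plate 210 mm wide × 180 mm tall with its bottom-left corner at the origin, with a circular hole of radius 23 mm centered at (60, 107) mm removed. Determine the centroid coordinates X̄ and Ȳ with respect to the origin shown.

Part | A | x̄ᵢ | ȳᵢ | A·x̄ᵢ | A·ȳᵢ
plate | 37800.00 | 105.00 | 90.00 | 3969000.00 | 3402000.00
hole | -1661.90 | 60.00 | 107.00 | -99714.15 | -177823.57
Σ | 36138.10 |  |  | 3869285.85 | 3224176.43
X̄ = 3869285.85 / 36138.10 = 107.07 mm
Ȳ = 3224176.43 / 36138.10 = 89.22 mm

X̄ = 107.07 mm, Ȳ = 89.22 mm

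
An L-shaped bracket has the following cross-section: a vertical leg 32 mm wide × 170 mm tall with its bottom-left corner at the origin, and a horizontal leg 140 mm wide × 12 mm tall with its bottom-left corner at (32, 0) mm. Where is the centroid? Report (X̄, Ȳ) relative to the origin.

vertical leg: A = 32 × 170 = 5440.00, centroid at (16.00, 85.00).
horizontal leg: A = 140 × 12 = 1680.00, centroid at (102.00, 6.00).
ΣA = 7120.00 mm²
ΣAX̄ = (5440.00)(16.00) + (1680.00)(102.00) = 258400.00 mm³
ΣAȲ = (5440.00)(85.00) + (1680.00)(6.00) = 472480.00 mm³
X̄ = 258400.00 / 7120.00 = 36.29 mm
Ȳ = 472480.00 / 7120.00 = 66.36 mm

X̄ = 36.29 mm, Ȳ = 66.36 mm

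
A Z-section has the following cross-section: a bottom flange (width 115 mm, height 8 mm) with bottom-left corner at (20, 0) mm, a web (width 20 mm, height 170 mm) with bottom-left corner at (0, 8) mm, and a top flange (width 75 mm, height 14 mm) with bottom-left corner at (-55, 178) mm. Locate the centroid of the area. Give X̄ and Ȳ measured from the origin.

bottom flange: A = 115 × 8 = 920.00, centroid at (77.50, 4.00).
web: A = 20 × 170 = 3400.00, centroid at (10.00, 93.00).
top flange: A = 75 × 14 = 1050.00, centroid at (-17.50, 185.00).
ΣA = 5370.00 mm²
ΣAX̄ = (920.00)(77.50) + (3400.00)(10.00) + (1050.00)(-17.50) = 86925.00 mm³
ΣAȲ = (920.00)(4.00) + (3400.00)(93.00) + (1050.00)(185.00) = 514130.00 mm³
X̄ = 86925.00 / 5370.00 = 16.19 mm
Ȳ = 514130.00 / 5370.00 = 95.74 mm

X̄ = 16.19 mm, Ȳ = 95.74 mm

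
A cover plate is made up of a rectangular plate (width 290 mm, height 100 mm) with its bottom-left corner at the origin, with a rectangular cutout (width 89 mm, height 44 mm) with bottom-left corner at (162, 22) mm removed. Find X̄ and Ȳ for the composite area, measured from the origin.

X̄ = 135.40 mm, Ȳ = 50.94 mm

plate: A = 290 × 100 = 29000.00, centroid at (145.00, 50.00).
hole: A = −(89 × 44) = -3916.00, centroid at (206.50, 44.00).
ΣA = 25084.00 mm², ΣAX̄ = 3396346.00 mm³, ΣAȲ = 1277696.00 mm³.
X̄ = 3396346.00/25084.00 = 135.40 mm; Ȳ = 1277696.00/25084.00 = 50.94 mm.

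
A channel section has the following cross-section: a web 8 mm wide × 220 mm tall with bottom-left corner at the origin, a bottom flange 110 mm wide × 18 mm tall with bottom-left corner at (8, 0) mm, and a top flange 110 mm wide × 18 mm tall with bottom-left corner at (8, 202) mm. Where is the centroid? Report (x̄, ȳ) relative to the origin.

x̄ = 44.85 mm, ȳ = 110.00 mm

web: A = 8 × 220 = 1760.00, centroid at (4.00, 110.00).
bottom flange: A = 110 × 18 = 1980.00, centroid at (63.00, 9.00).
top flange: A = 110 × 18 = 1980.00, centroid at (63.00, 211.00).
ΣA = 5720.00 mm², ΣAx̄ = 256520.00 mm³, ΣAȳ = 629200.00 mm³.
x̄ = 256520.00/5720.00 = 44.85 mm; ȳ = 629200.00/5720.00 = 110.00 mm.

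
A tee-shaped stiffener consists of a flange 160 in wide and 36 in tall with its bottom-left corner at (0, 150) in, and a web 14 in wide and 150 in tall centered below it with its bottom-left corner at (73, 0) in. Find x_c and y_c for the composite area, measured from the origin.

web: A = 14 × 150 = 2100.00, centroid at (80.00, 75.00).
flange: A = 160 × 36 = 5760.00, centroid at (80.00, 168.00).
ΣA = 7860.00 in², ΣAx_c = 628800.00 in³, ΣAy_c = 1125180.00 in³.
x_c = 628800.00/7860.00 = 80.00 in; y_c = 1125180.00/7860.00 = 143.15 in.

x_c = 80.00 in, y_c = 143.15 in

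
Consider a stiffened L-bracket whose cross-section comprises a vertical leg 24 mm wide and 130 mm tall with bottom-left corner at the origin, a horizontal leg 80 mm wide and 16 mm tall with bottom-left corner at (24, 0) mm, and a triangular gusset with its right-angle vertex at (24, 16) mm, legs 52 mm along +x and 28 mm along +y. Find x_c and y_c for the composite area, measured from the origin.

x_c = 29.14 mm, y_c = 45.14 mm

vertical leg: A = 24 × 130 = 3120.00, centroid at (12.00, 65.00).
horizontal leg: A = 80 × 16 = 1280.00, centroid at (64.00, 8.00).
gusset: A = ½·52·28 = 728.00, centroid at (41.33, 25.33).
ΣA = 5128.00 mm²
ΣAx_c = (3120.00)(12.00) + (1280.00)(64.00) + (728.00)(41.33) = 149450.67 mm³
ΣAy_c = (3120.00)(65.00) + (1280.00)(8.00) + (728.00)(25.33) = 231482.67 mm³
x_c = 149450.67 / 5128.00 = 29.14 mm
y_c = 231482.67 / 5128.00 = 45.14 mm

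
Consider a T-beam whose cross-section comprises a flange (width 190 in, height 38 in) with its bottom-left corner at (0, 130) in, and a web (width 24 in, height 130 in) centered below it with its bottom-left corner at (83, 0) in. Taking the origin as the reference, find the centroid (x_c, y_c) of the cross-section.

x_c = 95.00 in, y_c = 123.65 in

web: A = 24 × 130 = 3120.00, centroid at (95.00, 65.00).
flange: A = 190 × 38 = 7220.00, centroid at (95.00, 149.00).
ΣA = 10340.00 in², ΣAx_c = 982300.00 in³, ΣAy_c = 1278580.00 in³.
x_c = 982300.00/10340.00 = 95.00 in; y_c = 1278580.00/10340.00 = 123.65 in.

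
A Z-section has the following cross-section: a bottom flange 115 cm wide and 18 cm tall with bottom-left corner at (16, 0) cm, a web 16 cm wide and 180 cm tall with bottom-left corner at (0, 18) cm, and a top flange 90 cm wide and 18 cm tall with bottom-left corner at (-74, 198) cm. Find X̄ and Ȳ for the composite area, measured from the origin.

Part | A | x̄ᵢ | ȳᵢ | A·x̄ᵢ | A·ȳᵢ
bottom flange | 2070.00 | 73.50 | 9.00 | 152145.00 | 18630.00
web | 2880.00 | 8.00 | 108.00 | 23040.00 | 311040.00
top flange | 1620.00 | -29.00 | 207.00 | -46980.00 | 335340.00
Σ | 6570.00 |  |  | 128205.00 | 665010.00
X̄ = 128205.00 / 6570.00 = 19.51 cm
Ȳ = 665010.00 / 6570.00 = 101.22 cm

X̄ = 19.51 cm, Ȳ = 101.22 cm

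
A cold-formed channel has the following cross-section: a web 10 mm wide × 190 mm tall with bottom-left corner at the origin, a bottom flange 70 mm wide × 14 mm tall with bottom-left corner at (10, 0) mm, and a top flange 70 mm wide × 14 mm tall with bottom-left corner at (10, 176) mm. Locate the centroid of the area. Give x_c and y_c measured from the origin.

web: A = 10 × 190 = 1900.00, centroid at (5.00, 95.00).
bottom flange: A = 70 × 14 = 980.00, centroid at (45.00, 7.00).
top flange: A = 70 × 14 = 980.00, centroid at (45.00, 183.00).
ΣA = 3860.00 mm²
ΣAx_c = (1900.00)(5.00) + (980.00)(45.00) + (980.00)(45.00) = 97700.00 mm³
ΣAy_c = (1900.00)(95.00) + (980.00)(7.00) + (980.00)(183.00) = 366700.00 mm³
x_c = 97700.00 / 3860.00 = 25.31 mm
y_c = 366700.00 / 3860.00 = 95.00 mm

x_c = 25.31 mm, y_c = 95.00 mm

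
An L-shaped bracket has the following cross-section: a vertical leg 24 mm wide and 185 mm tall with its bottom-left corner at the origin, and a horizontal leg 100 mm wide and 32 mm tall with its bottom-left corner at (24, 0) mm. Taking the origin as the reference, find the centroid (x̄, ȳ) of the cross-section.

x̄ = 37.97 mm, ȳ = 60.46 mm

Part | A | x̄ᵢ | ȳᵢ | A·x̄ᵢ | A·ȳᵢ
vertical leg | 4440.00 | 12.00 | 92.50 | 53280.00 | 410700.00
horizontal leg | 3200.00 | 74.00 | 16.00 | 236800.00 | 51200.00
Σ | 7640.00 |  |  | 290080.00 | 461900.00
x̄ = 290080.00 / 7640.00 = 37.97 mm
ȳ = 461900.00 / 7640.00 = 60.46 mm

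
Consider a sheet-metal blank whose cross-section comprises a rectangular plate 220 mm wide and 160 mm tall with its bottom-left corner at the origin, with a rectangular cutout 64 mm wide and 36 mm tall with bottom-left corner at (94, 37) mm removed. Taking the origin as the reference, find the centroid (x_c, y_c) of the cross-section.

plate: A = 220 × 160 = 35200.00, centroid at (110.00, 80.00).
hole: A = −(64 × 36) = -2304.00, centroid at (126.00, 55.00).
ΣA = 32896.00 mm²
ΣAx_c = (35200.00)(110.00) + (-2304.00)(126.00) = 3581696.00 mm³
ΣAy_c = (35200.00)(80.00) + (-2304.00)(55.00) = 2689280.00 mm³
x_c = 3581696.00 / 32896.00 = 108.88 mm
y_c = 2689280.00 / 32896.00 = 81.75 mm

x_c = 108.88 mm, y_c = 81.75 mm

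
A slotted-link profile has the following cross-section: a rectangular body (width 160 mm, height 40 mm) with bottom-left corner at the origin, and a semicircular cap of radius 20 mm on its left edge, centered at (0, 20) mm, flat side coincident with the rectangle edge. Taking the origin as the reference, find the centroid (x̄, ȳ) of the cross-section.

x̄ = 72.09 mm, ȳ = 20.00 mm

rectangular body: A = 160 × 40 = 6400.00, centroid at (80.00, 20.00).
semicircular end: A = ½π·20² = 628.32, centroid at (-8.49, 20.00).
ΣA = 7028.32 mm²
ΣAx̄ = (6400.00)(80.00) + (628.32)(-8.49) = 506666.67 mm³
ΣAȳ = (6400.00)(20.00) + (628.32)(20.00) = 140566.37 mm³
x̄ = 506666.67 / 7028.32 = 72.09 mm
ȳ = 140566.37 / 7028.32 = 20.00 mm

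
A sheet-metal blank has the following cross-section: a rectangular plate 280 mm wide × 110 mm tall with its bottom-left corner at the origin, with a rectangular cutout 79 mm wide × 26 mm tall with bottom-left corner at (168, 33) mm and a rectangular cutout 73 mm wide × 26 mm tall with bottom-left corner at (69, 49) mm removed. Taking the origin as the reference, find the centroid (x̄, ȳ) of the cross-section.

x̄ = 137.27 mm, ȳ = 55.19 mm

plate: A = 280 × 110 = 30800.00, centroid at (140.00, 55.00).
hole 1: A = −(79 × 26) = -2054.00, centroid at (207.50, 46.00).
hole 2: A = −(73 × 26) = -1898.00, centroid at (105.50, 62.00).
ΣA = 26848.00 mm², ΣAx̄ = 3685556.00 mm³, ΣAȳ = 1481840.00 mm³.
x̄ = 3685556.00/26848.00 = 137.27 mm; ȳ = 1481840.00/26848.00 = 55.19 mm.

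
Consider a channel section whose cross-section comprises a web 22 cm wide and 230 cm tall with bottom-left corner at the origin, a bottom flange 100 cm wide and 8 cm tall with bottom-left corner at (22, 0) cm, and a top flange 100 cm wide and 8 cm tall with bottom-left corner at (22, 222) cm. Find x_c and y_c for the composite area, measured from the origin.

x_c = 25.65 cm, y_c = 115.00 cm

web: A = 22 × 230 = 5060.00, centroid at (11.00, 115.00).
bottom flange: A = 100 × 8 = 800.00, centroid at (72.00, 4.00).
top flange: A = 100 × 8 = 800.00, centroid at (72.00, 226.00).
ΣA = 6660.00 cm², ΣAx_c = 170860.00 cm³, ΣAy_c = 765900.00 cm³.
x_c = 170860.00/6660.00 = 25.65 cm; y_c = 765900.00/6660.00 = 115.00 cm.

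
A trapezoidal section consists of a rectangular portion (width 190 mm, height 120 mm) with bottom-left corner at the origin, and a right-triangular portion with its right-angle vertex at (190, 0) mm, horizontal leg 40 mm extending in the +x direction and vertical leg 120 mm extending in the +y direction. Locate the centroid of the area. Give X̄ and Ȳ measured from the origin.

rectangular portion: A = 190 × 120 = 22800.00, centroid at (95.00, 60.00).
triangular portion: A = ½·40·120 = 2400.00, centroid at (203.33, 40.00).
ΣA = 25200.00 mm²
ΣAX̄ = (22800.00)(95.00) + (2400.00)(203.33) = 2654000.00 mm³
ΣAȲ = (22800.00)(60.00) + (2400.00)(40.00) = 1464000.00 mm³
X̄ = 2654000.00 / 25200.00 = 105.32 mm
Ȳ = 1464000.00 / 25200.00 = 58.10 mm

X̄ = 105.32 mm, Ȳ = 58.10 mm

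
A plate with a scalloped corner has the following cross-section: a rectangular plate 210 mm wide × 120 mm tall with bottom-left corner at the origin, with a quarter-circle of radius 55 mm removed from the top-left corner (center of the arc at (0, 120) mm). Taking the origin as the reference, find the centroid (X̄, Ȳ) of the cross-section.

plate: A = 210 × 120 = 25200.00, centroid at (105.00, 60.00).
removed quarter-circle: A = −¼π·55² = -2375.83, centroid at (23.34, 96.66).
ΣA = 22824.17 mm², ΣAX̄ = 2590541.67 mm³, ΣAȲ = 1282358.80 mm³.
X̄ = 2590541.67/22824.17 = 113.50 mm; Ȳ = 1282358.80/22824.17 = 56.18 mm.

X̄ = 113.50 mm, Ȳ = 56.18 mm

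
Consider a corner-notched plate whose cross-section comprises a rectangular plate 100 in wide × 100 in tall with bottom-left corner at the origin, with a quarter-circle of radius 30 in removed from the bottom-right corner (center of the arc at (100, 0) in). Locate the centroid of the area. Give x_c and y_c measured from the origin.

plate: A = 100 × 100 = 10000.00, centroid at (50.00, 50.00).
removed quarter-circle: A = −¼π·30² = -706.86, centroid at (87.27, 12.73).
ΣA = 9293.14 in², ΣAx_c = 438314.17 in³, ΣAy_c = 491000.00 in³.
x_c = 438314.17/9293.14 = 47.17 in; y_c = 491000.00/9293.14 = 52.83 in.

x_c = 47.17 in, y_c = 52.83 in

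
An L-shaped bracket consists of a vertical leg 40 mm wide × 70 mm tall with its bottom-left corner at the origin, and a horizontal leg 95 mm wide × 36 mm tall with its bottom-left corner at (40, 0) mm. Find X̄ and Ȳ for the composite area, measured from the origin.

X̄ = 57.11 mm, Ȳ = 25.65 mm

Part | A | x̄ᵢ | ȳᵢ | A·x̄ᵢ | A·ȳᵢ
vertical leg | 2800.00 | 20.00 | 35.00 | 56000.00 | 98000.00
horizontal leg | 3420.00 | 87.50 | 18.00 | 299250.00 | 61560.00
Σ | 6220.00 |  |  | 355250.00 | 159560.00
X̄ = 355250.00 / 6220.00 = 57.11 mm
Ȳ = 159560.00 / 6220.00 = 25.65 mm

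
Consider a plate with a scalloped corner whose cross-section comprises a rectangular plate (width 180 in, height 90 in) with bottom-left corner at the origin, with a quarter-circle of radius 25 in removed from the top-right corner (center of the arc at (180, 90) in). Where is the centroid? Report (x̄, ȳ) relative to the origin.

plate: A = 180 × 90 = 16200.00, centroid at (90.00, 45.00).
removed quarter-circle: A = −¼π·25² = -490.87, centroid at (169.39, 79.39).
ΣA = 15709.13 in²
ΣAx̄ = (16200.00)(90.00) + (-490.87)(169.39) = 1374851.04 in³
ΣAȳ = (16200.00)(45.00) + (-490.87)(79.39) = 690029.69 in³
x̄ = 1374851.04 / 15709.13 = 87.52 in
ȳ = 690029.69 / 15709.13 = 43.93 in

x̄ = 87.52 in, ȳ = 43.93 in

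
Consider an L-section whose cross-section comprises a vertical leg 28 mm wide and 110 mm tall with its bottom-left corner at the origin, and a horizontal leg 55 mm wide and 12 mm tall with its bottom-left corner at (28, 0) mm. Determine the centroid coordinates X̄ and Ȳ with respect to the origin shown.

X̄ = 21.32 mm, Ȳ = 46.35 mm

vertical leg: A = 28 × 110 = 3080.00, centroid at (14.00, 55.00).
horizontal leg: A = 55 × 12 = 660.00, centroid at (55.50, 6.00).
ΣA = 3740.00 mm²
ΣAX̄ = (3080.00)(14.00) + (660.00)(55.50) = 79750.00 mm³
ΣAȲ = (3080.00)(55.00) + (660.00)(6.00) = 173360.00 mm³
X̄ = 79750.00 / 3740.00 = 21.32 mm
Ȳ = 173360.00 / 3740.00 = 46.35 mm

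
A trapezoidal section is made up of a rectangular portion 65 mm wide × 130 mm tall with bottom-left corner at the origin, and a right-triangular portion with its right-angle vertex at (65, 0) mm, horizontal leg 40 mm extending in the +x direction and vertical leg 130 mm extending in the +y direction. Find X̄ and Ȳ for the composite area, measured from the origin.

rectangular portion: A = 65 × 130 = 8450.00, centroid at (32.50, 65.00).
triangular portion: A = ½·40·130 = 2600.00, centroid at (78.33, 43.33).
ΣA = 11050.00 mm², ΣAX̄ = 478291.67 mm³, ΣAȲ = 661916.67 mm³.
X̄ = 478291.67/11050.00 = 43.28 mm; Ȳ = 661916.67/11050.00 = 59.90 mm.

X̄ = 43.28 mm, Ȳ = 59.90 mm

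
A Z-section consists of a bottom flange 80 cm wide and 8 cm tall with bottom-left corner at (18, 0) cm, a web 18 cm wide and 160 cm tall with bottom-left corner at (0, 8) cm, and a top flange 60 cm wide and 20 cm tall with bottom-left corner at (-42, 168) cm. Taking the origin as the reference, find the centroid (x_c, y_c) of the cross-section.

x_c = 10.31 cm, y_c = 99.49 cm

bottom flange: A = 80 × 8 = 640.00, centroid at (58.00, 4.00).
web: A = 18 × 160 = 2880.00, centroid at (9.00, 88.00).
top flange: A = 60 × 20 = 1200.00, centroid at (-12.00, 178.00).
ΣA = 4720.00 cm²
ΣAx_c = (640.00)(58.00) + (2880.00)(9.00) + (1200.00)(-12.00) = 48640.00 cm³
ΣAy_c = (640.00)(4.00) + (2880.00)(88.00) + (1200.00)(178.00) = 469600.00 cm³
x_c = 48640.00 / 4720.00 = 10.31 cm
y_c = 469600.00 / 4720.00 = 99.49 cm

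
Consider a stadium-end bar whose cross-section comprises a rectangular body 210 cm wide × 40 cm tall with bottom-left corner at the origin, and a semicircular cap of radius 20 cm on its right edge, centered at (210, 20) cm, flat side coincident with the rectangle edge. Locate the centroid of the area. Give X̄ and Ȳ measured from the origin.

X̄ = 112.90 cm, Ȳ = 20.00 cm

rectangular body: A = 210 × 40 = 8400.00, centroid at (105.00, 20.00).
semicircular end: A = ½π·20² = 628.32, centroid at (218.49, 20.00).
ΣA = 9028.32 cm², ΣAX̄ = 1019280.22 cm³, ΣAȲ = 180566.37 cm³.
X̄ = 1019280.22/9028.32 = 112.90 cm; Ȳ = 180566.37/9028.32 = 20.00 cm.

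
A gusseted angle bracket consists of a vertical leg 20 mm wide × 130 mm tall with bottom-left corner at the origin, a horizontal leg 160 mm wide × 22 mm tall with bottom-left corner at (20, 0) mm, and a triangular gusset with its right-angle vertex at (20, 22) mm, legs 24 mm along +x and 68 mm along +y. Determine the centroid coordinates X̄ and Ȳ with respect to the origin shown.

X̄ = 57.79 mm, Ȳ = 35.20 mm

vertical leg: A = 20 × 130 = 2600.00, centroid at (10.00, 65.00).
horizontal leg: A = 160 × 22 = 3520.00, centroid at (100.00, 11.00).
gusset: A = ½·24·68 = 816.00, centroid at (28.00, 44.67).
ΣA = 6936.00 mm²
ΣAX̄ = (2600.00)(10.00) + (3520.00)(100.00) + (816.00)(28.00) = 400848.00 mm³
ΣAȲ = (2600.00)(65.00) + (3520.00)(11.00) + (816.00)(44.67) = 244168.00 mm³
X̄ = 400848.00 / 6936.00 = 57.79 mm
Ȳ = 244168.00 / 6936.00 = 35.20 mm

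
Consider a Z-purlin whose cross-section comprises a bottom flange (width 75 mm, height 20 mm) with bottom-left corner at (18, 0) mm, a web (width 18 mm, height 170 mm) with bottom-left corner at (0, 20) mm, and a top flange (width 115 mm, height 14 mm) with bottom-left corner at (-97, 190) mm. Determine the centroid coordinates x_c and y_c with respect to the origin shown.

x_c = 7.65 mm, y_c = 105.91 mm

Part | A | x̄ᵢ | ȳᵢ | A·x̄ᵢ | A·ȳᵢ
bottom flange | 1500.00 | 55.50 | 10.00 | 83250.00 | 15000.00
web | 3060.00 | 9.00 | 105.00 | 27540.00 | 321300.00
top flange | 1610.00 | -39.50 | 197.00 | -63595.00 | 317170.00
Σ | 6170.00 |  |  | 47195.00 | 653470.00
x_c = 47195.00 / 6170.00 = 7.65 mm
y_c = 653470.00 / 6170.00 = 105.91 mm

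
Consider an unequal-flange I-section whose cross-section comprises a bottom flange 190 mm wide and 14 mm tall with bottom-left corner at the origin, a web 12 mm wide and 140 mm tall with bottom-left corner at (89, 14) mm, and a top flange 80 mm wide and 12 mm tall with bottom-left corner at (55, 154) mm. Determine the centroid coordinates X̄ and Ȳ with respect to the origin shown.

X̄ = 95.00 mm, Ȳ = 59.12 mm

bottom flange: A = 190 × 14 = 2660.00, centroid at (95.00, 7.00).
web: A = 12 × 140 = 1680.00, centroid at (95.00, 84.00).
top flange: A = 80 × 12 = 960.00, centroid at (95.00, 160.00).
ΣA = 5300.00 mm²
ΣAX̄ = (2660.00)(95.00) + (1680.00)(95.00) + (960.00)(95.00) = 503500.00 mm³
ΣAȲ = (2660.00)(7.00) + (1680.00)(84.00) + (960.00)(160.00) = 313340.00 mm³
X̄ = 503500.00 / 5300.00 = 95.00 mm
Ȳ = 313340.00 / 5300.00 = 59.12 mm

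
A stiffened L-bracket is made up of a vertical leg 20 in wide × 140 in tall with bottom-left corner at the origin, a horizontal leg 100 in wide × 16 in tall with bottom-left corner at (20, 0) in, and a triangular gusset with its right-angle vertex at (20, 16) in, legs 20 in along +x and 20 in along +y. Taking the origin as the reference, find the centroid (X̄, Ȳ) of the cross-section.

vertical leg: A = 20 × 140 = 2800.00, centroid at (10.00, 70.00).
horizontal leg: A = 100 × 16 = 1600.00, centroid at (70.00, 8.00).
gusset: A = ½·20·20 = 200.00, centroid at (26.67, 22.67).
ΣA = 4600.00 in², ΣAX̄ = 145333.33 in³, ΣAȲ = 213333.33 in³.
X̄ = 145333.33/4600.00 = 31.59 in; Ȳ = 213333.33/4600.00 = 46.38 in.

X̄ = 31.59 in, Ȳ = 46.38 in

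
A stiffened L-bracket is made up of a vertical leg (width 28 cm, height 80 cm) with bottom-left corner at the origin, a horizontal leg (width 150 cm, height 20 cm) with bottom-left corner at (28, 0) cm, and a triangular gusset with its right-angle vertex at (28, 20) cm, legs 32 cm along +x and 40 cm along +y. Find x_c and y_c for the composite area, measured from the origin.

vertical leg: A = 28 × 80 = 2240.00, centroid at (14.00, 40.00).
horizontal leg: A = 150 × 20 = 3000.00, centroid at (103.00, 10.00).
gusset: A = ½·32·40 = 640.00, centroid at (38.67, 33.33).
ΣA = 5880.00 cm², ΣAx_c = 365106.67 cm³, ΣAy_c = 140933.33 cm³.
x_c = 365106.67/5880.00 = 62.09 cm; y_c = 140933.33/5880.00 = 23.97 cm.

x_c = 62.09 cm, y_c = 23.97 cm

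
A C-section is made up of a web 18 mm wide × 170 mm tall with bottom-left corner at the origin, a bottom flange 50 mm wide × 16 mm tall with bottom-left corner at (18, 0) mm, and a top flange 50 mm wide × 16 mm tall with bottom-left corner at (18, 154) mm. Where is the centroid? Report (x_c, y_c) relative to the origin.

x_c = 20.67 mm, y_c = 85.00 mm

web: A = 18 × 170 = 3060.00, centroid at (9.00, 85.00).
bottom flange: A = 50 × 16 = 800.00, centroid at (43.00, 8.00).
top flange: A = 50 × 16 = 800.00, centroid at (43.00, 162.00).
ΣA = 4660.00 mm², ΣAx_c = 96340.00 mm³, ΣAy_c = 396100.00 mm³.
x_c = 96340.00/4660.00 = 20.67 mm; y_c = 396100.00/4660.00 = 85.00 mm.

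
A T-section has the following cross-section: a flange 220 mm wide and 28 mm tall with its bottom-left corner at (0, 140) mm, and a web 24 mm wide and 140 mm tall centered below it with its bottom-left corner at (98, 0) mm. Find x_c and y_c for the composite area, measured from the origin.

web: A = 24 × 140 = 3360.00, centroid at (110.00, 70.00).
flange: A = 220 × 28 = 6160.00, centroid at (110.00, 154.00).
ΣA = 9520.00 mm², ΣAx_c = 1047200.00 mm³, ΣAy_c = 1183840.00 mm³.
x_c = 1047200.00/9520.00 = 110.00 mm; y_c = 1183840.00/9520.00 = 124.35 mm.

x_c = 110.00 mm, y_c = 124.35 mm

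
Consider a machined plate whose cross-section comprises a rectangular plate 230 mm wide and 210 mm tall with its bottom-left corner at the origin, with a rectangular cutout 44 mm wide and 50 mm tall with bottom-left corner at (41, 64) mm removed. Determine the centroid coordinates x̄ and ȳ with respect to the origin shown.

plate: A = 230 × 210 = 48300.00, centroid at (115.00, 105.00).
hole: A = −(44 × 50) = -2200.00, centroid at (63.00, 89.00).
ΣA = 46100.00 mm²
ΣAx̄ = (48300.00)(115.00) + (-2200.00)(63.00) = 5415900.00 mm³
ΣAȳ = (48300.00)(105.00) + (-2200.00)(89.00) = 4875700.00 mm³
x̄ = 5415900.00 / 46100.00 = 117.48 mm
ȳ = 4875700.00 / 46100.00 = 105.76 mm

x̄ = 117.48 mm, ȳ = 105.76 mm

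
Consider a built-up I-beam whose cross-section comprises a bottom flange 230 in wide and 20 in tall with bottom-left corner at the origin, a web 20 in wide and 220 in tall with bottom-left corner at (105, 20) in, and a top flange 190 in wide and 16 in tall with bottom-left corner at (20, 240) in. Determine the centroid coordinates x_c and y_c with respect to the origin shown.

x_c = 115.00 in, y_c = 113.95 in

bottom flange: A = 230 × 20 = 4600.00, centroid at (115.00, 10.00).
web: A = 20 × 220 = 4400.00, centroid at (115.00, 130.00).
top flange: A = 190 × 16 = 3040.00, centroid at (115.00, 248.00).
ΣA = 12040.00 in², ΣAx_c = 1384600.00 in³, ΣAy_c = 1371920.00 in³.
x_c = 1384600.00/12040.00 = 115.00 in; y_c = 1371920.00/12040.00 = 113.95 in.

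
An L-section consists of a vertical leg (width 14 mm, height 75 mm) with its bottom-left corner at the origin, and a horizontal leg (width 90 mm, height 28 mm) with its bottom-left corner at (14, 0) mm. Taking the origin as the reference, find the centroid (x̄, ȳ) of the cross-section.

Part | A | x̄ᵢ | ȳᵢ | A·x̄ᵢ | A·ȳᵢ
vertical leg | 1050.00 | 7.00 | 37.50 | 7350.00 | 39375.00
horizontal leg | 2520.00 | 59.00 | 14.00 | 148680.00 | 35280.00
Σ | 3570.00 |  |  | 156030.00 | 74655.00
x̄ = 156030.00 / 3570.00 = 43.71 mm
ȳ = 74655.00 / 3570.00 = 20.91 mm

x̄ = 43.71 mm, ȳ = 20.91 mm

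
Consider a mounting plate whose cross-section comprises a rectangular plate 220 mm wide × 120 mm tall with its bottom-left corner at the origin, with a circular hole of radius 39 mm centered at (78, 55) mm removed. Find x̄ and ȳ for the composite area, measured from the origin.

x̄ = 117.07 mm, ȳ = 61.10 mm

plate: A = 220 × 120 = 26400.00, centroid at (110.00, 60.00).
hole: A = −π·39² = -4778.36, centroid at (78.00, 55.00).
ΣA = 21621.64 mm², ΣAx̄ = 2531287.73 mm³, ΣAȳ = 1321190.07 mm³.
x̄ = 2531287.73/21621.64 = 117.07 mm; ȳ = 1321190.07/21621.64 = 61.10 mm.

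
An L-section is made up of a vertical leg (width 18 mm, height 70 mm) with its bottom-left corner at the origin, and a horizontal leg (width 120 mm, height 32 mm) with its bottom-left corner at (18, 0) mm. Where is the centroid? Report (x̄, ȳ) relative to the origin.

Part | A | x̄ᵢ | ȳᵢ | A·x̄ᵢ | A·ȳᵢ
vertical leg | 1260.00 | 9.00 | 35.00 | 11340.00 | 44100.00
horizontal leg | 3840.00 | 78.00 | 16.00 | 299520.00 | 61440.00
Σ | 5100.00 |  |  | 310860.00 | 105540.00
x̄ = 310860.00 / 5100.00 = 60.95 mm
ȳ = 105540.00 / 5100.00 = 20.69 mm

x̄ = 60.95 mm, ȳ = 20.69 mm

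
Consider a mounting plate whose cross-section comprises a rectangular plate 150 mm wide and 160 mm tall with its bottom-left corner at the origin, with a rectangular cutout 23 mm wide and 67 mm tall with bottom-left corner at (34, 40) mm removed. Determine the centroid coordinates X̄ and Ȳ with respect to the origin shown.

X̄ = 77.02 mm, Ȳ = 80.45 mm

plate: A = 150 × 160 = 24000.00, centroid at (75.00, 80.00).
hole: A = −(23 × 67) = -1541.00, centroid at (45.50, 73.50).
ΣA = 22459.00 mm²
ΣAX̄ = (24000.00)(75.00) + (-1541.00)(45.50) = 1729884.50 mm³
ΣAȲ = (24000.00)(80.00) + (-1541.00)(73.50) = 1806736.50 mm³
X̄ = 1729884.50 / 22459.00 = 77.02 mm
Ȳ = 1806736.50 / 22459.00 = 80.45 mm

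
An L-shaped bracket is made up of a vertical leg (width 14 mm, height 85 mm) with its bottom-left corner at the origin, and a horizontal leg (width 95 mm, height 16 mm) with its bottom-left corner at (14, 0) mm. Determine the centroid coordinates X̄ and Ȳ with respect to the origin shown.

X̄ = 37.57 mm, Ȳ = 23.15 mm

vertical leg: A = 14 × 85 = 1190.00, centroid at (7.00, 42.50).
horizontal leg: A = 95 × 16 = 1520.00, centroid at (61.50, 8.00).
ΣA = 2710.00 mm², ΣAX̄ = 101810.00 mm³, ΣAȲ = 62735.00 mm³.
X̄ = 101810.00/2710.00 = 37.57 mm; Ȳ = 62735.00/2710.00 = 23.15 mm.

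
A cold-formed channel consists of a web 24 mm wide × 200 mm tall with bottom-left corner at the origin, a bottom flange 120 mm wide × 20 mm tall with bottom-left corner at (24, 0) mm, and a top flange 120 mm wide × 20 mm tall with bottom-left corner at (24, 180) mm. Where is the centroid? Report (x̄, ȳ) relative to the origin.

Part | A | x̄ᵢ | ȳᵢ | A·x̄ᵢ | A·ȳᵢ
web | 4800.00 | 12.00 | 100.00 | 57600.00 | 480000.00
bottom flange | 2400.00 | 84.00 | 10.00 | 201600.00 | 24000.00
top flange | 2400.00 | 84.00 | 190.00 | 201600.00 | 456000.00
Σ | 9600.00 |  |  | 460800.00 | 960000.00
x̄ = 460800.00 / 9600.00 = 48.00 mm
ȳ = 960000.00 / 9600.00 = 100.00 mm

x̄ = 48.00 mm, ȳ = 100.00 mm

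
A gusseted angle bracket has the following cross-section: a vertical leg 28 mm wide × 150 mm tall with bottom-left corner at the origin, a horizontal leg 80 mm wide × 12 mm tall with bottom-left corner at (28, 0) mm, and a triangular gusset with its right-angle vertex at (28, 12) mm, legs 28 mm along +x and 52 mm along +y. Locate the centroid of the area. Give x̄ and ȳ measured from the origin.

vertical leg: A = 28 × 150 = 4200.00, centroid at (14.00, 75.00).
horizontal leg: A = 80 × 12 = 960.00, centroid at (68.00, 6.00).
gusset: A = ½·28·52 = 728.00, centroid at (37.33, 29.33).
ΣA = 5888.00 mm²
ΣAx̄ = (4200.00)(14.00) + (960.00)(68.00) + (728.00)(37.33) = 151258.67 mm³
ΣAȳ = (4200.00)(75.00) + (960.00)(6.00) + (728.00)(29.33) = 342114.67 mm³
x̄ = 151258.67 / 5888.00 = 25.69 mm
ȳ = 342114.67 / 5888.00 = 58.10 mm

x̄ = 25.69 mm, ȳ = 58.10 mm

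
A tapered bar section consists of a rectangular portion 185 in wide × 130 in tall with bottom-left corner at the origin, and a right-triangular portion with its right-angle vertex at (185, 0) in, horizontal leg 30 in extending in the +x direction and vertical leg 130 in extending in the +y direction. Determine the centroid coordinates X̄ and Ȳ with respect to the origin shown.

Part | A | x̄ᵢ | ȳᵢ | A·x̄ᵢ | A·ȳᵢ
rectangular portion | 24050.00 | 92.50 | 65.00 | 2224625.00 | 1563250.00
triangular portion | 1950.00 | 195.00 | 43.33 | 380250.00 | 84500.00
Σ | 26000.00 |  |  | 2604875.00 | 1647750.00
X̄ = 2604875.00 / 26000.00 = 100.19 in
Ȳ = 1647750.00 / 26000.00 = 63.38 in

X̄ = 100.19 in, Ȳ = 63.38 in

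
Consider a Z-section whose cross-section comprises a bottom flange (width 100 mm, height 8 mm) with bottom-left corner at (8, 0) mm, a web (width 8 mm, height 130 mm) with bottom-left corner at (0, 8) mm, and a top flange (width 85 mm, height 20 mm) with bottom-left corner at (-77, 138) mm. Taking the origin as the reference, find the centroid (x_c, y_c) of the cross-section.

bottom flange: A = 100 × 8 = 800.00, centroid at (58.00, 4.00).
web: A = 8 × 130 = 1040.00, centroid at (4.00, 73.00).
top flange: A = 85 × 20 = 1700.00, centroid at (-34.50, 148.00).
ΣA = 3540.00 mm²
ΣAx_c = (800.00)(58.00) + (1040.00)(4.00) + (1700.00)(-34.50) = -8090.00 mm³
ΣAy_c = (800.00)(4.00) + (1040.00)(73.00) + (1700.00)(148.00) = 330720.00 mm³
x_c = -8090.00 / 3540.00 = -2.29 mm
y_c = 330720.00 / 3540.00 = 93.42 mm

x_c = -2.29 mm, y_c = 93.42 mm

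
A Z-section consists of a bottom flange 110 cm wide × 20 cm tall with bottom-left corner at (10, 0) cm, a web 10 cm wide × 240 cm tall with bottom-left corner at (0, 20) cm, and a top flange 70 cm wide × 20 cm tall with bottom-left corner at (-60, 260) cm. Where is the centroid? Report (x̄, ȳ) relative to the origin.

x̄ = 20.00 cm, ȳ = 122.67 cm

bottom flange: A = 110 × 20 = 2200.00, centroid at (65.00, 10.00).
web: A = 10 × 240 = 2400.00, centroid at (5.00, 140.00).
top flange: A = 70 × 20 = 1400.00, centroid at (-25.00, 270.00).
ΣA = 6000.00 cm²
ΣAx̄ = (2200.00)(65.00) + (2400.00)(5.00) + (1400.00)(-25.00) = 120000.00 cm³
ΣAȳ = (2200.00)(10.00) + (2400.00)(140.00) + (1400.00)(270.00) = 736000.00 cm³
x̄ = 120000.00 / 6000.00 = 20.00 cm
ȳ = 736000.00 / 6000.00 = 122.67 cm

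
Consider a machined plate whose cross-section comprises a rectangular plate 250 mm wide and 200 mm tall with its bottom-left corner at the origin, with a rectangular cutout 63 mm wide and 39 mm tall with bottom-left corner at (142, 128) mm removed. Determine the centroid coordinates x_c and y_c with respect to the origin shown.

plate: A = 250 × 200 = 50000.00, centroid at (125.00, 100.00).
hole: A = −(63 × 39) = -2457.00, centroid at (173.50, 147.50).
ΣA = 47543.00 mm², ΣAx_c = 5823710.50 mm³, ΣAy_c = 4637592.50 mm³.
x_c = 5823710.50/47543.00 = 122.49 mm; y_c = 4637592.50/47543.00 = 97.55 mm.

x_c = 122.49 mm, y_c = 97.55 mm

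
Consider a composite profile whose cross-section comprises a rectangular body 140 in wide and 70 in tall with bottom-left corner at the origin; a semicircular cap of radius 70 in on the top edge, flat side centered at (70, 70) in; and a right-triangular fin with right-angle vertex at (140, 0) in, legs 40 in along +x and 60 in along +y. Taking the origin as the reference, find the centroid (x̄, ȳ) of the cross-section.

x̄ = 75.35 in, ȳ = 60.68 in

Part | A | x̄ᵢ | ȳᵢ | A·x̄ᵢ | A·ȳᵢ
rectangular body | 9800.00 | 70.00 | 35.00 | 686000.00 | 343000.00
semicircular top | 7696.90 | 70.00 | 99.71 | 538783.14 | 767449.81
triangular fin | 1200.00 | 153.33 | 20.00 | 184000.00 | 24000.00
Σ | 18696.90 |  |  | 1408783.14 | 1134449.81
x̄ = 1408783.14 / 18696.90 = 75.35 in
ȳ = 1134449.81 / 18696.90 = 60.68 in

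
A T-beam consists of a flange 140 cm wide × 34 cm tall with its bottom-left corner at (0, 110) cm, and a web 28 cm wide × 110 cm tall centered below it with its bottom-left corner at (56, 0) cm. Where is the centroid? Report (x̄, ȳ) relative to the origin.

x̄ = 70.00 cm, ȳ = 98.71 cm

web: A = 28 × 110 = 3080.00, centroid at (70.00, 55.00).
flange: A = 140 × 34 = 4760.00, centroid at (70.00, 127.00).
ΣA = 7840.00 cm², ΣAx̄ = 548800.00 cm³, ΣAȳ = 773920.00 cm³.
x̄ = 548800.00/7840.00 = 70.00 cm; ȳ = 773920.00/7840.00 = 98.71 cm.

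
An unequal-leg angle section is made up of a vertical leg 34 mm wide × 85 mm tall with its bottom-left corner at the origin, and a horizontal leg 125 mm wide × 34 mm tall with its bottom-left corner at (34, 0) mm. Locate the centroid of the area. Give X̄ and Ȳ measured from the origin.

X̄ = 64.32 mm, Ȳ = 27.32 mm

Part | A | x̄ᵢ | ȳᵢ | A·x̄ᵢ | A·ȳᵢ
vertical leg | 2890.00 | 17.00 | 42.50 | 49130.00 | 122825.00
horizontal leg | 4250.00 | 96.50 | 17.00 | 410125.00 | 72250.00
Σ | 7140.00 |  |  | 459255.00 | 195075.00
X̄ = 459255.00 / 7140.00 = 64.32 mm
Ȳ = 195075.00 / 7140.00 = 27.32 mm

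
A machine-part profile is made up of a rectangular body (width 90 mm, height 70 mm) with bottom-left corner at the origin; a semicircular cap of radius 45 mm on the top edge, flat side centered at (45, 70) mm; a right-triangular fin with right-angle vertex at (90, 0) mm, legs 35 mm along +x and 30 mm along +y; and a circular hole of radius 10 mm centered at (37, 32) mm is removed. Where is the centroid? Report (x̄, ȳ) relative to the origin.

rectangular body: A = 90 × 70 = 6300.00, centroid at (45.00, 35.00).
semicircular top: A = ½π·45² = 3180.86, centroid at (45.00, 89.10).
triangular fin: A = ½·35·30 = 525.00, centroid at (101.67, 10.00).
hole: A = −π·10² = -314.16, centroid at (37.00, 32.00).
ΣA = 9691.70 mm²
ΣAx̄ = (6300.00)(45.00) + (3180.86)(45.00) + (525.00)(101.67) + (-314.16)(37.00) = 468389.92 mm³
ΣAȳ = (6300.00)(35.00) + (3180.86)(89.10) + (525.00)(10.00) + (-314.16)(32.00) = 499107.28 mm³
x̄ = 468389.92 / 9691.70 = 48.33 mm
ȳ = 499107.28 / 9691.70 = 51.50 mm

x̄ = 48.33 mm, ȳ = 51.50 mm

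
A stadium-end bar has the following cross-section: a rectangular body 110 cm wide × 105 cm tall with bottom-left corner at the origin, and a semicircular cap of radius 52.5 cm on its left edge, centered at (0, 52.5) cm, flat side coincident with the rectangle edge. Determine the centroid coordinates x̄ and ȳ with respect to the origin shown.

rectangular body: A = 110 × 105 = 11550.00, centroid at (55.00, 52.50).
semicircular end: A = ½π·52.5² = 4329.51, centroid at (-22.28, 52.50).
ΣA = 15879.51 cm²
ΣAx̄ = (11550.00)(55.00) + (4329.51)(-22.28) = 538781.25 cm³
ΣAȳ = (11550.00)(52.50) + (4329.51)(52.50) = 833674.14 cm³
x̄ = 538781.25 / 15879.51 = 33.93 cm
ȳ = 833674.14 / 15879.51 = 52.50 cm

x̄ = 33.93 cm, ȳ = 52.50 cm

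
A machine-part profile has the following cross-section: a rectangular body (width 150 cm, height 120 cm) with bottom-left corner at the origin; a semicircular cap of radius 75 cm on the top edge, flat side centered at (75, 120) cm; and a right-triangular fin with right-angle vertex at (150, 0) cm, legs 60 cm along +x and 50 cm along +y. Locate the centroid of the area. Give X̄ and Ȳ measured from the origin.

rectangular body: A = 150 × 120 = 18000.00, centroid at (75.00, 60.00).
semicircular top: A = ½π·75² = 8835.73, centroid at (75.00, 151.83).
triangular fin: A = ½·60·50 = 1500.00, centroid at (170.00, 16.67).
ΣA = 28335.73 cm², ΣAX̄ = 2267679.70 cm³, ΣAȲ = 2446537.52 cm³.
X̄ = 2267679.70/28335.73 = 80.03 cm; Ȳ = 2446537.52/28335.73 = 86.34 cm.

X̄ = 80.03 cm, Ȳ = 86.34 cm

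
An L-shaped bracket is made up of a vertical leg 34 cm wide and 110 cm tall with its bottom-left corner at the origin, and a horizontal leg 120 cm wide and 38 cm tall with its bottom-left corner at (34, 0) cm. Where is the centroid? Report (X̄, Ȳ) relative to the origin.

vertical leg: A = 34 × 110 = 3740.00, centroid at (17.00, 55.00).
horizontal leg: A = 120 × 38 = 4560.00, centroid at (94.00, 19.00).
ΣA = 8300.00 cm²
ΣAX̄ = (3740.00)(17.00) + (4560.00)(94.00) = 492220.00 cm³
ΣAȲ = (3740.00)(55.00) + (4560.00)(19.00) = 292340.00 cm³
X̄ = 492220.00 / 8300.00 = 59.30 cm
Ȳ = 292340.00 / 8300.00 = 35.22 cm

X̄ = 59.30 cm, Ȳ = 35.22 cm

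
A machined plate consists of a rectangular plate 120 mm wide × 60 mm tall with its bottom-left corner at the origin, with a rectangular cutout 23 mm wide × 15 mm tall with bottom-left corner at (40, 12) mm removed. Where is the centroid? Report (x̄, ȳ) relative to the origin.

x̄ = 60.43 mm, ȳ = 30.53 mm

plate: A = 120 × 60 = 7200.00, centroid at (60.00, 30.00).
hole: A = −(23 × 15) = -345.00, centroid at (51.50, 19.50).
ΣA = 6855.00 mm², ΣAx̄ = 414232.50 mm³, ΣAȳ = 209272.50 mm³.
x̄ = 414232.50/6855.00 = 60.43 mm; ȳ = 209272.50/6855.00 = 30.53 mm.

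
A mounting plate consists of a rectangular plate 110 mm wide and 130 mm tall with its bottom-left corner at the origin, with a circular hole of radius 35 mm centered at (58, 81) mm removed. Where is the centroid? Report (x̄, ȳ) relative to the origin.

x̄ = 53.90 mm, ȳ = 59.11 mm

plate: A = 110 × 130 = 14300.00, centroid at (55.00, 65.00).
hole: A = −π·35² = -3848.45, centroid at (58.00, 81.00).
ΣA = 10451.55 mm²
ΣAx̄ = (14300.00)(55.00) + (-3848.45)(58.00) = 563289.84 mm³
ΣAȳ = (14300.00)(65.00) + (-3848.45)(81.00) = 617775.47 mm³
x̄ = 563289.84 / 10451.55 = 53.90 mm
ȳ = 617775.47 / 10451.55 = 59.11 mm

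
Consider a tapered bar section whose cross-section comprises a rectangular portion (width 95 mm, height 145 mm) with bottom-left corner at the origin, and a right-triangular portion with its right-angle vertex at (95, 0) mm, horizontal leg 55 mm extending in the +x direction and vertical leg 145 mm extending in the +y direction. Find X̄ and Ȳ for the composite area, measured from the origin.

X̄ = 62.28 mm, Ȳ = 67.07 mm

rectangular portion: A = 95 × 145 = 13775.00, centroid at (47.50, 72.50).
triangular portion: A = ½·55·145 = 3987.50, centroid at (113.33, 48.33).
ΣA = 17762.50 mm²
ΣAX̄ = (13775.00)(47.50) + (3987.50)(113.33) = 1106229.17 mm³
ΣAȲ = (13775.00)(72.50) + (3987.50)(48.33) = 1191416.67 mm³
X̄ = 1106229.17 / 17762.50 = 62.28 mm
Ȳ = 1191416.67 / 17762.50 = 67.07 mm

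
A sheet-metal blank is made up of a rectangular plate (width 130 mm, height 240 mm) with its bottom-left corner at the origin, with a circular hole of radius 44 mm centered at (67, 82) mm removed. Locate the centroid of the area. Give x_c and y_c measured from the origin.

Part | A | x̄ᵢ | ȳᵢ | A·x̄ᵢ | A·ȳᵢ
plate | 31200.00 | 65.00 | 120.00 | 2028000.00 | 3744000.00
hole | -6082.12 | 67.00 | 82.00 | -407502.27 | -498734.12
Σ | 25117.88 |  |  | 1620497.73 | 3245265.88
x_c = 1620497.73 / 25117.88 = 64.52 mm
y_c = 3245265.88 / 25117.88 = 129.20 mm

x_c = 64.52 mm, y_c = 129.20 mm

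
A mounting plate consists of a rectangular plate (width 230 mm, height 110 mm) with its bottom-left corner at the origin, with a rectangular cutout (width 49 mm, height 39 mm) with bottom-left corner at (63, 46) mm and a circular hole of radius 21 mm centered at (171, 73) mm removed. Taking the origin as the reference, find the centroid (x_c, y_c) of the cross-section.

Part | A | x̄ᵢ | ȳᵢ | A·x̄ᵢ | A·ȳᵢ
plate | 25300.00 | 115.00 | 55.00 | 2909500.00 | 1391500.00
hole 1 | -1911.00 | 87.50 | 65.50 | -167212.50 | -125170.50
hole 2 | -1385.44 | 171.00 | 73.00 | -236910.64 | -101137.29
Σ | 22003.56 |  |  | 2505376.86 | 1165192.21
x_c = 2505376.86 / 22003.56 = 113.86 mm
y_c = 1165192.21 / 22003.56 = 52.95 mm

x_c = 113.86 mm, y_c = 52.95 mm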